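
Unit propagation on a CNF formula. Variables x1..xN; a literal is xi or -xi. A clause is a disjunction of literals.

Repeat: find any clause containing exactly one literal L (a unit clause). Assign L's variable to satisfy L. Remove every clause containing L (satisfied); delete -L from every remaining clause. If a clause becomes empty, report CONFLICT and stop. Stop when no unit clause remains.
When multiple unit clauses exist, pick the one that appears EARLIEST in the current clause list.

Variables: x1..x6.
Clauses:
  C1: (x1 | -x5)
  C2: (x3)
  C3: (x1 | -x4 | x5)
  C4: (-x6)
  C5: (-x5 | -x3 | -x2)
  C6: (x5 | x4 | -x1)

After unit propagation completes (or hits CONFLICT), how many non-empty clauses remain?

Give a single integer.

Answer: 4

Derivation:
unit clause [3] forces x3=T; simplify:
  drop -3 from [-5, -3, -2] -> [-5, -2]
  satisfied 1 clause(s); 5 remain; assigned so far: [3]
unit clause [-6] forces x6=F; simplify:
  satisfied 1 clause(s); 4 remain; assigned so far: [3, 6]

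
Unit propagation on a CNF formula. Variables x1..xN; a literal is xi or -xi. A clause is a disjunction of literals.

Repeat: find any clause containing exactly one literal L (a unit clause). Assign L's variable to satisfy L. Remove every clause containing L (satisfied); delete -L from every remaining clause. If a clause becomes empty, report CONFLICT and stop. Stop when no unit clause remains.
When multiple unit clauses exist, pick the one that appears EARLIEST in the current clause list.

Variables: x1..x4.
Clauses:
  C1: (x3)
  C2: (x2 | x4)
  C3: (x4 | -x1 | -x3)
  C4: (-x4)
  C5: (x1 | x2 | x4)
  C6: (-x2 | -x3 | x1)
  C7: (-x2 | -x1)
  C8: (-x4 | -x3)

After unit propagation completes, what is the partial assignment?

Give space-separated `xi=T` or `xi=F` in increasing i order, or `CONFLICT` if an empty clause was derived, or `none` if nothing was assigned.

unit clause [3] forces x3=T; simplify:
  drop -3 from [4, -1, -3] -> [4, -1]
  drop -3 from [-2, -3, 1] -> [-2, 1]
  drop -3 from [-4, -3] -> [-4]
  satisfied 1 clause(s); 7 remain; assigned so far: [3]
unit clause [-4] forces x4=F; simplify:
  drop 4 from [2, 4] -> [2]
  drop 4 from [4, -1] -> [-1]
  drop 4 from [1, 2, 4] -> [1, 2]
  satisfied 2 clause(s); 5 remain; assigned so far: [3, 4]
unit clause [2] forces x2=T; simplify:
  drop -2 from [-2, 1] -> [1]
  drop -2 from [-2, -1] -> [-1]
  satisfied 2 clause(s); 3 remain; assigned so far: [2, 3, 4]
unit clause [-1] forces x1=F; simplify:
  drop 1 from [1] -> [] (empty!)
  satisfied 2 clause(s); 1 remain; assigned so far: [1, 2, 3, 4]
CONFLICT (empty clause)

Answer: CONFLICT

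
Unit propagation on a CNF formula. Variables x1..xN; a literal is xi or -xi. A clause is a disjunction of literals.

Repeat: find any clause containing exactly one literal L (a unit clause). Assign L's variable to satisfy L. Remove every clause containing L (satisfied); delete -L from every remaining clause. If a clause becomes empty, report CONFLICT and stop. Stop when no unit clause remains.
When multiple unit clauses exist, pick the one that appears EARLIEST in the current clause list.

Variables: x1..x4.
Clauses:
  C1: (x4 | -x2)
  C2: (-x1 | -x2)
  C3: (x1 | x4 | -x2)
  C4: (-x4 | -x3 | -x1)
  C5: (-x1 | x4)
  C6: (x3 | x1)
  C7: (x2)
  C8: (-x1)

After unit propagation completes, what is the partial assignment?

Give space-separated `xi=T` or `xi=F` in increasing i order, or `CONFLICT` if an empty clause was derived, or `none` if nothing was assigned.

Answer: x1=F x2=T x3=T x4=T

Derivation:
unit clause [2] forces x2=T; simplify:
  drop -2 from [4, -2] -> [4]
  drop -2 from [-1, -2] -> [-1]
  drop -2 from [1, 4, -2] -> [1, 4]
  satisfied 1 clause(s); 7 remain; assigned so far: [2]
unit clause [4] forces x4=T; simplify:
  drop -4 from [-4, -3, -1] -> [-3, -1]
  satisfied 3 clause(s); 4 remain; assigned so far: [2, 4]
unit clause [-1] forces x1=F; simplify:
  drop 1 from [3, 1] -> [3]
  satisfied 3 clause(s); 1 remain; assigned so far: [1, 2, 4]
unit clause [3] forces x3=T; simplify:
  satisfied 1 clause(s); 0 remain; assigned so far: [1, 2, 3, 4]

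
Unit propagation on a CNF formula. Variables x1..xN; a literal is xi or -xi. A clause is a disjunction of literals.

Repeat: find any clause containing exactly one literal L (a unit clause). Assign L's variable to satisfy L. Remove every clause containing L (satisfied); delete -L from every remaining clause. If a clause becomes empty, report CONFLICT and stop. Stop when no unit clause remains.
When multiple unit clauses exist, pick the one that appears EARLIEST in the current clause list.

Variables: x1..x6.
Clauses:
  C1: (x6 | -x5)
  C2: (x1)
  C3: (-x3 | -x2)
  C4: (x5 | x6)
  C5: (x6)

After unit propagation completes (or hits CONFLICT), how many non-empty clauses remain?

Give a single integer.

unit clause [1] forces x1=T; simplify:
  satisfied 1 clause(s); 4 remain; assigned so far: [1]
unit clause [6] forces x6=T; simplify:
  satisfied 3 clause(s); 1 remain; assigned so far: [1, 6]

Answer: 1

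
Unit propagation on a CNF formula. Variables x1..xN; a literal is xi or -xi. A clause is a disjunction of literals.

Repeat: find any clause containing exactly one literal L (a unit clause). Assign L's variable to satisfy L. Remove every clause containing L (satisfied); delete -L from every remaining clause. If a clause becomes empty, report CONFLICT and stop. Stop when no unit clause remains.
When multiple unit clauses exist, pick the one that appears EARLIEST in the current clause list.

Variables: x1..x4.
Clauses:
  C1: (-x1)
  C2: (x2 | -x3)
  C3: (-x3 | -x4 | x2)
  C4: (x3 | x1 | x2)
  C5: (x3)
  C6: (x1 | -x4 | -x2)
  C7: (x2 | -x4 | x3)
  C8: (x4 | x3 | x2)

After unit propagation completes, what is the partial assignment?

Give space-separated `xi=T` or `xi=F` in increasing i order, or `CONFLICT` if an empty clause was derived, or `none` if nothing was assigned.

Answer: x1=F x2=T x3=T x4=F

Derivation:
unit clause [-1] forces x1=F; simplify:
  drop 1 from [3, 1, 2] -> [3, 2]
  drop 1 from [1, -4, -2] -> [-4, -2]
  satisfied 1 clause(s); 7 remain; assigned so far: [1]
unit clause [3] forces x3=T; simplify:
  drop -3 from [2, -3] -> [2]
  drop -3 from [-3, -4, 2] -> [-4, 2]
  satisfied 4 clause(s); 3 remain; assigned so far: [1, 3]
unit clause [2] forces x2=T; simplify:
  drop -2 from [-4, -2] -> [-4]
  satisfied 2 clause(s); 1 remain; assigned so far: [1, 2, 3]
unit clause [-4] forces x4=F; simplify:
  satisfied 1 clause(s); 0 remain; assigned so far: [1, 2, 3, 4]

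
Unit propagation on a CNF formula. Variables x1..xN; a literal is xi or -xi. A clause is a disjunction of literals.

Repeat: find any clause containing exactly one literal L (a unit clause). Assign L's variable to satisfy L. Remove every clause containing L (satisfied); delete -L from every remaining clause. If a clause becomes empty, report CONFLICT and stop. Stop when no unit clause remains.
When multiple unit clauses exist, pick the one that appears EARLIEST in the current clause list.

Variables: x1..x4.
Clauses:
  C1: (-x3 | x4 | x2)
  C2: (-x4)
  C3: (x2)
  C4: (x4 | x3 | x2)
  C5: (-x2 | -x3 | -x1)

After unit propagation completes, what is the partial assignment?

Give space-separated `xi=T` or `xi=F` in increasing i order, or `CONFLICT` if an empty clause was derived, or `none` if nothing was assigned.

unit clause [-4] forces x4=F; simplify:
  drop 4 from [-3, 4, 2] -> [-3, 2]
  drop 4 from [4, 3, 2] -> [3, 2]
  satisfied 1 clause(s); 4 remain; assigned so far: [4]
unit clause [2] forces x2=T; simplify:
  drop -2 from [-2, -3, -1] -> [-3, -1]
  satisfied 3 clause(s); 1 remain; assigned so far: [2, 4]

Answer: x2=T x4=F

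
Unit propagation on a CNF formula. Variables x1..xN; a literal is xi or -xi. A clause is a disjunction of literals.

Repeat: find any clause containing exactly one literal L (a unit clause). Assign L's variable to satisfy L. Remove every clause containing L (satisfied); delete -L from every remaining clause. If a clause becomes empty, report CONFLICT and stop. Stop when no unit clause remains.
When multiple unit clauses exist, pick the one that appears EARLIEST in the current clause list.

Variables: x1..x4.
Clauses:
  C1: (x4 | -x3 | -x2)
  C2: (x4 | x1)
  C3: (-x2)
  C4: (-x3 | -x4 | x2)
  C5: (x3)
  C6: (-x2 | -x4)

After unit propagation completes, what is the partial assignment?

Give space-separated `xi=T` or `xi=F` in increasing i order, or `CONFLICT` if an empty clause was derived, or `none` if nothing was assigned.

Answer: x1=T x2=F x3=T x4=F

Derivation:
unit clause [-2] forces x2=F; simplify:
  drop 2 from [-3, -4, 2] -> [-3, -4]
  satisfied 3 clause(s); 3 remain; assigned so far: [2]
unit clause [3] forces x3=T; simplify:
  drop -3 from [-3, -4] -> [-4]
  satisfied 1 clause(s); 2 remain; assigned so far: [2, 3]
unit clause [-4] forces x4=F; simplify:
  drop 4 from [4, 1] -> [1]
  satisfied 1 clause(s); 1 remain; assigned so far: [2, 3, 4]
unit clause [1] forces x1=T; simplify:
  satisfied 1 clause(s); 0 remain; assigned so far: [1, 2, 3, 4]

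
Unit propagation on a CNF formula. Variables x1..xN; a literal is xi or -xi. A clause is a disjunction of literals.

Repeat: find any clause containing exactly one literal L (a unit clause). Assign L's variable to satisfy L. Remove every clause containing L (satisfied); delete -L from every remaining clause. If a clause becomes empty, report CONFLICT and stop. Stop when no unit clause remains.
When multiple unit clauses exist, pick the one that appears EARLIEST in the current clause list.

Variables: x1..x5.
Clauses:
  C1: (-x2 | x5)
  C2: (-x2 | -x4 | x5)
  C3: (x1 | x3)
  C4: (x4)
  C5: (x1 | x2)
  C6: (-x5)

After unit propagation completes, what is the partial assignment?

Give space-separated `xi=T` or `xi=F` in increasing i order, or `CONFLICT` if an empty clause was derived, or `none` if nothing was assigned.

Answer: x1=T x2=F x4=T x5=F

Derivation:
unit clause [4] forces x4=T; simplify:
  drop -4 from [-2, -4, 5] -> [-2, 5]
  satisfied 1 clause(s); 5 remain; assigned so far: [4]
unit clause [-5] forces x5=F; simplify:
  drop 5 from [-2, 5] -> [-2]
  drop 5 from [-2, 5] -> [-2]
  satisfied 1 clause(s); 4 remain; assigned so far: [4, 5]
unit clause [-2] forces x2=F; simplify:
  drop 2 from [1, 2] -> [1]
  satisfied 2 clause(s); 2 remain; assigned so far: [2, 4, 5]
unit clause [1] forces x1=T; simplify:
  satisfied 2 clause(s); 0 remain; assigned so far: [1, 2, 4, 5]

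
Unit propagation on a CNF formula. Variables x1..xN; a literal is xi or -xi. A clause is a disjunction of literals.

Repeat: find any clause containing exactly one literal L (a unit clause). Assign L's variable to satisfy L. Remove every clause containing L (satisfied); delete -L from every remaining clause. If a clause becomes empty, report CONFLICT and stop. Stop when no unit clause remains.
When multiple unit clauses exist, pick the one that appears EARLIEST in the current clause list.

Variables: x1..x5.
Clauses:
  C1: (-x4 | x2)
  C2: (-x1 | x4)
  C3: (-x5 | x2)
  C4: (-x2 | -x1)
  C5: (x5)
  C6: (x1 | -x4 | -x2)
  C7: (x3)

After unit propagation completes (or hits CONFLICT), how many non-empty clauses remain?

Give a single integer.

unit clause [5] forces x5=T; simplify:
  drop -5 from [-5, 2] -> [2]
  satisfied 1 clause(s); 6 remain; assigned so far: [5]
unit clause [2] forces x2=T; simplify:
  drop -2 from [-2, -1] -> [-1]
  drop -2 from [1, -4, -2] -> [1, -4]
  satisfied 2 clause(s); 4 remain; assigned so far: [2, 5]
unit clause [-1] forces x1=F; simplify:
  drop 1 from [1, -4] -> [-4]
  satisfied 2 clause(s); 2 remain; assigned so far: [1, 2, 5]
unit clause [-4] forces x4=F; simplify:
  satisfied 1 clause(s); 1 remain; assigned so far: [1, 2, 4, 5]
unit clause [3] forces x3=T; simplify:
  satisfied 1 clause(s); 0 remain; assigned so far: [1, 2, 3, 4, 5]

Answer: 0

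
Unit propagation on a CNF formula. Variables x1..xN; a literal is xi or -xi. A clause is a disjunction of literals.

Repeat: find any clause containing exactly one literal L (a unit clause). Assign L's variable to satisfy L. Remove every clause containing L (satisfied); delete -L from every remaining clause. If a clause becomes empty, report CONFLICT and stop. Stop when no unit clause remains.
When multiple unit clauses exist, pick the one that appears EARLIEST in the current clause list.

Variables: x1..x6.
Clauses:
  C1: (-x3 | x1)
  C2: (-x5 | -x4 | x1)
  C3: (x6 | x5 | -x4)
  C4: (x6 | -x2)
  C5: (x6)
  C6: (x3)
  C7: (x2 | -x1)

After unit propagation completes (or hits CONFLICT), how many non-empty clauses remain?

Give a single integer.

Answer: 0

Derivation:
unit clause [6] forces x6=T; simplify:
  satisfied 3 clause(s); 4 remain; assigned so far: [6]
unit clause [3] forces x3=T; simplify:
  drop -3 from [-3, 1] -> [1]
  satisfied 1 clause(s); 3 remain; assigned so far: [3, 6]
unit clause [1] forces x1=T; simplify:
  drop -1 from [2, -1] -> [2]
  satisfied 2 clause(s); 1 remain; assigned so far: [1, 3, 6]
unit clause [2] forces x2=T; simplify:
  satisfied 1 clause(s); 0 remain; assigned so far: [1, 2, 3, 6]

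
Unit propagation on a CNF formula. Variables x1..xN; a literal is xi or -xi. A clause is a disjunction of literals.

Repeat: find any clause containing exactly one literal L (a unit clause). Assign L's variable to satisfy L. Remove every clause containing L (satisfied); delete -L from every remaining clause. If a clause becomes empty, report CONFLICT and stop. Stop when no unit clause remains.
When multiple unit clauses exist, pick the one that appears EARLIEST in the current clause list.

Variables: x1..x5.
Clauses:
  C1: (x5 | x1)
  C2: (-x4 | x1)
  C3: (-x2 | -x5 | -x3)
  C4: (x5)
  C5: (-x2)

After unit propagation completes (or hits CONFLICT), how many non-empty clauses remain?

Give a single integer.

Answer: 1

Derivation:
unit clause [5] forces x5=T; simplify:
  drop -5 from [-2, -5, -3] -> [-2, -3]
  satisfied 2 clause(s); 3 remain; assigned so far: [5]
unit clause [-2] forces x2=F; simplify:
  satisfied 2 clause(s); 1 remain; assigned so far: [2, 5]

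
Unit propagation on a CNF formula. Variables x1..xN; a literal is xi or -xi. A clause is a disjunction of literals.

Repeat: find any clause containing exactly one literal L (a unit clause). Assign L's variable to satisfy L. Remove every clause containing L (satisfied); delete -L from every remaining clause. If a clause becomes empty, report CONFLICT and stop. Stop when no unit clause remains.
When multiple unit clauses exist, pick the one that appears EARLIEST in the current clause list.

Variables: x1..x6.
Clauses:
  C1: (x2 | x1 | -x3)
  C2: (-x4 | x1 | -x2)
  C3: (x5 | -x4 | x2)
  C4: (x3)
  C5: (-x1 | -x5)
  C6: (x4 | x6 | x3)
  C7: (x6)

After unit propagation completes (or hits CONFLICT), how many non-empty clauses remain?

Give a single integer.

Answer: 4

Derivation:
unit clause [3] forces x3=T; simplify:
  drop -3 from [2, 1, -3] -> [2, 1]
  satisfied 2 clause(s); 5 remain; assigned so far: [3]
unit clause [6] forces x6=T; simplify:
  satisfied 1 clause(s); 4 remain; assigned so far: [3, 6]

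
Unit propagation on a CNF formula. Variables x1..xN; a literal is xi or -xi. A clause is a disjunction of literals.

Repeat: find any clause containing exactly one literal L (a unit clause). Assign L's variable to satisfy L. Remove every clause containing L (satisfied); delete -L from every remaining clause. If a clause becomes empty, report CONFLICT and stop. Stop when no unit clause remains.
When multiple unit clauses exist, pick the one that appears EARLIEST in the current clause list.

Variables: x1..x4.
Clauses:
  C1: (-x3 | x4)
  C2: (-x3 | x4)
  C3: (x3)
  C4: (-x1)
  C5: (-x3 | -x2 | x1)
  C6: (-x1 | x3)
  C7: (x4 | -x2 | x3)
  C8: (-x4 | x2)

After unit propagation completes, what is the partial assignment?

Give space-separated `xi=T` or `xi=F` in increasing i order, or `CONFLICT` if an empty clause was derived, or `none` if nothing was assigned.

unit clause [3] forces x3=T; simplify:
  drop -3 from [-3, 4] -> [4]
  drop -3 from [-3, 4] -> [4]
  drop -3 from [-3, -2, 1] -> [-2, 1]
  satisfied 3 clause(s); 5 remain; assigned so far: [3]
unit clause [4] forces x4=T; simplify:
  drop -4 from [-4, 2] -> [2]
  satisfied 2 clause(s); 3 remain; assigned so far: [3, 4]
unit clause [-1] forces x1=F; simplify:
  drop 1 from [-2, 1] -> [-2]
  satisfied 1 clause(s); 2 remain; assigned so far: [1, 3, 4]
unit clause [-2] forces x2=F; simplify:
  drop 2 from [2] -> [] (empty!)
  satisfied 1 clause(s); 1 remain; assigned so far: [1, 2, 3, 4]
CONFLICT (empty clause)

Answer: CONFLICT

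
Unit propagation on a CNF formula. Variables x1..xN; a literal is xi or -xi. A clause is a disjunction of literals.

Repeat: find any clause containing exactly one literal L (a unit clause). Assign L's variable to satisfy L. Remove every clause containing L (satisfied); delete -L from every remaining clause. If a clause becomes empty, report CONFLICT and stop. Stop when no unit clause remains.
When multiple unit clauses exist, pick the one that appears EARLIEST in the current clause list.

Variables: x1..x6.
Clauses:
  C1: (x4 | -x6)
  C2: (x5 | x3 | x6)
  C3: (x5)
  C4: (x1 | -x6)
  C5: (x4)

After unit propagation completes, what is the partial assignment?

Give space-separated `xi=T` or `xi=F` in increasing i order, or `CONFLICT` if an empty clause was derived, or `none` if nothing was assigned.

Answer: x4=T x5=T

Derivation:
unit clause [5] forces x5=T; simplify:
  satisfied 2 clause(s); 3 remain; assigned so far: [5]
unit clause [4] forces x4=T; simplify:
  satisfied 2 clause(s); 1 remain; assigned so far: [4, 5]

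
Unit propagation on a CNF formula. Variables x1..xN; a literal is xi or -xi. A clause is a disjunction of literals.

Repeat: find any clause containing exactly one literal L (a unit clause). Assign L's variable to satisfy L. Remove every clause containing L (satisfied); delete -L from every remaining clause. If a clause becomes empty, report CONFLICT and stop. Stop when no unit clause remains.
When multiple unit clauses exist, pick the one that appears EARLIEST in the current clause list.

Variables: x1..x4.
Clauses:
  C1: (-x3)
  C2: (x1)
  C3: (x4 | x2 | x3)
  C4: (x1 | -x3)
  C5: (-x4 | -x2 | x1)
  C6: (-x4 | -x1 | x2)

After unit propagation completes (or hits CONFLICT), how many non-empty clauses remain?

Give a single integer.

Answer: 2

Derivation:
unit clause [-3] forces x3=F; simplify:
  drop 3 from [4, 2, 3] -> [4, 2]
  satisfied 2 clause(s); 4 remain; assigned so far: [3]
unit clause [1] forces x1=T; simplify:
  drop -1 from [-4, -1, 2] -> [-4, 2]
  satisfied 2 clause(s); 2 remain; assigned so far: [1, 3]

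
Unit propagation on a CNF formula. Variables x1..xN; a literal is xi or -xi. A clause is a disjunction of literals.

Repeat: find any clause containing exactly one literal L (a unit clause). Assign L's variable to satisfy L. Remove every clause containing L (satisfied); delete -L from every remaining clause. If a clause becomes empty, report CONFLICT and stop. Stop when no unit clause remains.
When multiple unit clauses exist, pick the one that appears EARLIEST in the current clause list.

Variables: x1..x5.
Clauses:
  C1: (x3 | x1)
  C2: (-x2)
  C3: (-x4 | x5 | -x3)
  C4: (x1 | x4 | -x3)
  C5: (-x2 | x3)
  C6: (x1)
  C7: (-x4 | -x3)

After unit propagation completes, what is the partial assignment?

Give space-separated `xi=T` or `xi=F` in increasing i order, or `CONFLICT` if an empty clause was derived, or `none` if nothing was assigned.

Answer: x1=T x2=F

Derivation:
unit clause [-2] forces x2=F; simplify:
  satisfied 2 clause(s); 5 remain; assigned so far: [2]
unit clause [1] forces x1=T; simplify:
  satisfied 3 clause(s); 2 remain; assigned so far: [1, 2]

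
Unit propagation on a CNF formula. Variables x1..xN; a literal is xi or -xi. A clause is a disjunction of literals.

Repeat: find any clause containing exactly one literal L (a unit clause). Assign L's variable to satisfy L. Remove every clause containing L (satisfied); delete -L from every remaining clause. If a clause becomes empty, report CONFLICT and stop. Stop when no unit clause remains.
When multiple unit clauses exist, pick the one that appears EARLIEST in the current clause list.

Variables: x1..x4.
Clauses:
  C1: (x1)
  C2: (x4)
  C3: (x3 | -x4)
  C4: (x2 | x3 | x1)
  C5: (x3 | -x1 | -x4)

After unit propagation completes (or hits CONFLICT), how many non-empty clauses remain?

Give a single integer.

unit clause [1] forces x1=T; simplify:
  drop -1 from [3, -1, -4] -> [3, -4]
  satisfied 2 clause(s); 3 remain; assigned so far: [1]
unit clause [4] forces x4=T; simplify:
  drop -4 from [3, -4] -> [3]
  drop -4 from [3, -4] -> [3]
  satisfied 1 clause(s); 2 remain; assigned so far: [1, 4]
unit clause [3] forces x3=T; simplify:
  satisfied 2 clause(s); 0 remain; assigned so far: [1, 3, 4]

Answer: 0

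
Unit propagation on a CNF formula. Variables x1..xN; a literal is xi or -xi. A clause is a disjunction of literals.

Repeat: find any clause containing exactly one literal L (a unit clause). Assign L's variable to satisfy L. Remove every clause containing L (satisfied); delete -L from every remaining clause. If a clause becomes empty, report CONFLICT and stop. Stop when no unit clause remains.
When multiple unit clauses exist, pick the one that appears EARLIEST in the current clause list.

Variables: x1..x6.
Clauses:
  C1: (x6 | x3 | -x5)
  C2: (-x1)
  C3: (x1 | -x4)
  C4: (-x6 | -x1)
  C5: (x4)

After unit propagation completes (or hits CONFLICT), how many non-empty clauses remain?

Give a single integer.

Answer: 1

Derivation:
unit clause [-1] forces x1=F; simplify:
  drop 1 from [1, -4] -> [-4]
  satisfied 2 clause(s); 3 remain; assigned so far: [1]
unit clause [-4] forces x4=F; simplify:
  drop 4 from [4] -> [] (empty!)
  satisfied 1 clause(s); 2 remain; assigned so far: [1, 4]
CONFLICT (empty clause)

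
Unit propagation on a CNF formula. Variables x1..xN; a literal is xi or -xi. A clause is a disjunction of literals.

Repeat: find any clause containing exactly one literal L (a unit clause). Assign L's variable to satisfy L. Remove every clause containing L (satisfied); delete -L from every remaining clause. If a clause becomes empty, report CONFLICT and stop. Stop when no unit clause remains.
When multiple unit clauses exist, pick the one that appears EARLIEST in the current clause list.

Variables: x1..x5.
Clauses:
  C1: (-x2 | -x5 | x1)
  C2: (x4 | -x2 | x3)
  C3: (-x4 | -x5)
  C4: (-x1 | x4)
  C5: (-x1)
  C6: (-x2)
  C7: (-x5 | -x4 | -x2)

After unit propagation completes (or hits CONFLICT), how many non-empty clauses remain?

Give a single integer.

unit clause [-1] forces x1=F; simplify:
  drop 1 from [-2, -5, 1] -> [-2, -5]
  satisfied 2 clause(s); 5 remain; assigned so far: [1]
unit clause [-2] forces x2=F; simplify:
  satisfied 4 clause(s); 1 remain; assigned so far: [1, 2]

Answer: 1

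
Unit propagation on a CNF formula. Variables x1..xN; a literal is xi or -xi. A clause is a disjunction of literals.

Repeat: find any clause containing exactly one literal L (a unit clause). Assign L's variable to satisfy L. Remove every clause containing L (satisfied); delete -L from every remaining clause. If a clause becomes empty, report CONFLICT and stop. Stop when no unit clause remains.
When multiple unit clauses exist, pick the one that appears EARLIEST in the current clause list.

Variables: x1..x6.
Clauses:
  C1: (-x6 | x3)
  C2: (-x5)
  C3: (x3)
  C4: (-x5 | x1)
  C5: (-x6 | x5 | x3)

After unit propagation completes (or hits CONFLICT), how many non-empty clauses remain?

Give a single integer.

unit clause [-5] forces x5=F; simplify:
  drop 5 from [-6, 5, 3] -> [-6, 3]
  satisfied 2 clause(s); 3 remain; assigned so far: [5]
unit clause [3] forces x3=T; simplify:
  satisfied 3 clause(s); 0 remain; assigned so far: [3, 5]

Answer: 0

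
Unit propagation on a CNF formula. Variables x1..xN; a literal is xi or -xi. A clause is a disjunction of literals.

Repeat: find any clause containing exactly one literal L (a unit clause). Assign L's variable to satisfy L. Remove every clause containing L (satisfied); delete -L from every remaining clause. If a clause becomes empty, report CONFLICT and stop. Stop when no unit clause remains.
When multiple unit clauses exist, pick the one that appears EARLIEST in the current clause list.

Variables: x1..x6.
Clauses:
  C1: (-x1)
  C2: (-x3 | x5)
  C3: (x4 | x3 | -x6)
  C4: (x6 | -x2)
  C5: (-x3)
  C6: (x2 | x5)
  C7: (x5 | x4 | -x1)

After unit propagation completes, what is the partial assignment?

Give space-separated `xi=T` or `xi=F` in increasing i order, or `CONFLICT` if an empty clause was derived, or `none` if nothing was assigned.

Answer: x1=F x3=F

Derivation:
unit clause [-1] forces x1=F; simplify:
  satisfied 2 clause(s); 5 remain; assigned so far: [1]
unit clause [-3] forces x3=F; simplify:
  drop 3 from [4, 3, -6] -> [4, -6]
  satisfied 2 clause(s); 3 remain; assigned so far: [1, 3]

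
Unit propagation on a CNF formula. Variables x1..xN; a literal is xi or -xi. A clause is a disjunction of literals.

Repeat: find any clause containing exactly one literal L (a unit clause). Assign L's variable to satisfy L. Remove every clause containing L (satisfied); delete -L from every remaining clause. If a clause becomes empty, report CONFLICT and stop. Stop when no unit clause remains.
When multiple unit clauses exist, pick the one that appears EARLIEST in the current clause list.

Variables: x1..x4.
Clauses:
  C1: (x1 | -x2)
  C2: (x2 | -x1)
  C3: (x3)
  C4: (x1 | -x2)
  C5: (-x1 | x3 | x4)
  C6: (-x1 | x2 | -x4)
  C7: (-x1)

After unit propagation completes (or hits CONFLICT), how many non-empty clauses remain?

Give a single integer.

Answer: 0

Derivation:
unit clause [3] forces x3=T; simplify:
  satisfied 2 clause(s); 5 remain; assigned so far: [3]
unit clause [-1] forces x1=F; simplify:
  drop 1 from [1, -2] -> [-2]
  drop 1 from [1, -2] -> [-2]
  satisfied 3 clause(s); 2 remain; assigned so far: [1, 3]
unit clause [-2] forces x2=F; simplify:
  satisfied 2 clause(s); 0 remain; assigned so far: [1, 2, 3]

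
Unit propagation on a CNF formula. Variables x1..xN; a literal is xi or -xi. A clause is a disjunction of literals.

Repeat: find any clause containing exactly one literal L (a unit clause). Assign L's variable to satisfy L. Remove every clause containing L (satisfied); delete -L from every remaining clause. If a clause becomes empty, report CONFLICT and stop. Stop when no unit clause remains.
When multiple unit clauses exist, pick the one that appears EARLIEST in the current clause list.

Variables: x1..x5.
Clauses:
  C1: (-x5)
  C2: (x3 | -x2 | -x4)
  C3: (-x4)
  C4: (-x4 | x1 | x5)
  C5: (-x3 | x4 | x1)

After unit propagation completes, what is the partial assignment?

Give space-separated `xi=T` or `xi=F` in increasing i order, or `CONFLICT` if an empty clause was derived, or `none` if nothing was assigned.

Answer: x4=F x5=F

Derivation:
unit clause [-5] forces x5=F; simplify:
  drop 5 from [-4, 1, 5] -> [-4, 1]
  satisfied 1 clause(s); 4 remain; assigned so far: [5]
unit clause [-4] forces x4=F; simplify:
  drop 4 from [-3, 4, 1] -> [-3, 1]
  satisfied 3 clause(s); 1 remain; assigned so far: [4, 5]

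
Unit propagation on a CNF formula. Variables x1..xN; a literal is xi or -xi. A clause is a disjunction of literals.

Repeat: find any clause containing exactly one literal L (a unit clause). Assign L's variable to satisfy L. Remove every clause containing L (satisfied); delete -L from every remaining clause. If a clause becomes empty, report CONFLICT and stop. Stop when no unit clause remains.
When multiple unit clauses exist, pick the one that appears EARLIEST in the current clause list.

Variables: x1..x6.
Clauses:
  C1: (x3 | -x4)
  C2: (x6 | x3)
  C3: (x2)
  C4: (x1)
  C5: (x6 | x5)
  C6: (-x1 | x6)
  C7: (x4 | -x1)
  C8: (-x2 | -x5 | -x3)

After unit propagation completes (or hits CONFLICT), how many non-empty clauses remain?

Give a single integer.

Answer: 0

Derivation:
unit clause [2] forces x2=T; simplify:
  drop -2 from [-2, -5, -3] -> [-5, -3]
  satisfied 1 clause(s); 7 remain; assigned so far: [2]
unit clause [1] forces x1=T; simplify:
  drop -1 from [-1, 6] -> [6]
  drop -1 from [4, -1] -> [4]
  satisfied 1 clause(s); 6 remain; assigned so far: [1, 2]
unit clause [6] forces x6=T; simplify:
  satisfied 3 clause(s); 3 remain; assigned so far: [1, 2, 6]
unit clause [4] forces x4=T; simplify:
  drop -4 from [3, -4] -> [3]
  satisfied 1 clause(s); 2 remain; assigned so far: [1, 2, 4, 6]
unit clause [3] forces x3=T; simplify:
  drop -3 from [-5, -3] -> [-5]
  satisfied 1 clause(s); 1 remain; assigned so far: [1, 2, 3, 4, 6]
unit clause [-5] forces x5=F; simplify:
  satisfied 1 clause(s); 0 remain; assigned so far: [1, 2, 3, 4, 5, 6]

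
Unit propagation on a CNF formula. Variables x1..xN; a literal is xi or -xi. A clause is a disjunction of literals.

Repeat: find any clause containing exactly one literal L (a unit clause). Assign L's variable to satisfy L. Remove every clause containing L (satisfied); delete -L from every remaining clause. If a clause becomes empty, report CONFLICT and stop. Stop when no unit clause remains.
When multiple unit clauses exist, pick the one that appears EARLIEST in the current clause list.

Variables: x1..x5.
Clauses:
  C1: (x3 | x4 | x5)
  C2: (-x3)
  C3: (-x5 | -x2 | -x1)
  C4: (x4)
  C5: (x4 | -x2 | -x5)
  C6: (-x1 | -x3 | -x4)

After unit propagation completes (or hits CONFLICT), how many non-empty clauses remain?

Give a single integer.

unit clause [-3] forces x3=F; simplify:
  drop 3 from [3, 4, 5] -> [4, 5]
  satisfied 2 clause(s); 4 remain; assigned so far: [3]
unit clause [4] forces x4=T; simplify:
  satisfied 3 clause(s); 1 remain; assigned so far: [3, 4]

Answer: 1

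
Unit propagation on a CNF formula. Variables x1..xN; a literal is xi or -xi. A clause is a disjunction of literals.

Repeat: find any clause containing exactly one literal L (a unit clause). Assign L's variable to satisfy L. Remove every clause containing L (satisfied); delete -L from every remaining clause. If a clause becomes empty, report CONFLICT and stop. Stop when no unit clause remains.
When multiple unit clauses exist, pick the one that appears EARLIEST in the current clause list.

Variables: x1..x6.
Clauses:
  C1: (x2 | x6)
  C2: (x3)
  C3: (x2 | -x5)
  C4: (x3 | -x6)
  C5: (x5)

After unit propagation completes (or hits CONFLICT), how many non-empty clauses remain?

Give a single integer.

Answer: 0

Derivation:
unit clause [3] forces x3=T; simplify:
  satisfied 2 clause(s); 3 remain; assigned so far: [3]
unit clause [5] forces x5=T; simplify:
  drop -5 from [2, -5] -> [2]
  satisfied 1 clause(s); 2 remain; assigned so far: [3, 5]
unit clause [2] forces x2=T; simplify:
  satisfied 2 clause(s); 0 remain; assigned so far: [2, 3, 5]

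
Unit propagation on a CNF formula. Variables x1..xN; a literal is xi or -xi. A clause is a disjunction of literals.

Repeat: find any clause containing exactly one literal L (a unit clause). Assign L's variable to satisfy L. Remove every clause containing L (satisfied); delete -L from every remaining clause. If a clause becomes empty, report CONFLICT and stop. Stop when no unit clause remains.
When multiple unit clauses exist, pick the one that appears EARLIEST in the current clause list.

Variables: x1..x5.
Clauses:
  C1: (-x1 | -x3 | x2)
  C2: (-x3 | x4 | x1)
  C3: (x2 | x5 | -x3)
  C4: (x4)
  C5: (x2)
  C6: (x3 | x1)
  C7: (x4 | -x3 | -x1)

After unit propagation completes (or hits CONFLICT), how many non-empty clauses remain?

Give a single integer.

Answer: 1

Derivation:
unit clause [4] forces x4=T; simplify:
  satisfied 3 clause(s); 4 remain; assigned so far: [4]
unit clause [2] forces x2=T; simplify:
  satisfied 3 clause(s); 1 remain; assigned so far: [2, 4]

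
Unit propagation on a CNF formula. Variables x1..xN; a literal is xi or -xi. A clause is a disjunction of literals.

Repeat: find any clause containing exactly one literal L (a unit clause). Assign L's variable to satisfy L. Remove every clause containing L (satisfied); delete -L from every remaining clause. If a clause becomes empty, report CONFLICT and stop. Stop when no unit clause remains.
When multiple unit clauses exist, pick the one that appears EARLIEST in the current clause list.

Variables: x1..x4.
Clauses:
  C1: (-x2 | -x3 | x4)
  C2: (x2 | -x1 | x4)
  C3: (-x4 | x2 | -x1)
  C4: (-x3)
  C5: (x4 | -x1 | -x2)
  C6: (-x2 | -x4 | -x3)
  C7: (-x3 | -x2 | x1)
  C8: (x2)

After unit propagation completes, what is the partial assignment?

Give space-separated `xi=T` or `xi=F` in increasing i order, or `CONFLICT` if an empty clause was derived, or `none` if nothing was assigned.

unit clause [-3] forces x3=F; simplify:
  satisfied 4 clause(s); 4 remain; assigned so far: [3]
unit clause [2] forces x2=T; simplify:
  drop -2 from [4, -1, -2] -> [4, -1]
  satisfied 3 clause(s); 1 remain; assigned so far: [2, 3]

Answer: x2=T x3=F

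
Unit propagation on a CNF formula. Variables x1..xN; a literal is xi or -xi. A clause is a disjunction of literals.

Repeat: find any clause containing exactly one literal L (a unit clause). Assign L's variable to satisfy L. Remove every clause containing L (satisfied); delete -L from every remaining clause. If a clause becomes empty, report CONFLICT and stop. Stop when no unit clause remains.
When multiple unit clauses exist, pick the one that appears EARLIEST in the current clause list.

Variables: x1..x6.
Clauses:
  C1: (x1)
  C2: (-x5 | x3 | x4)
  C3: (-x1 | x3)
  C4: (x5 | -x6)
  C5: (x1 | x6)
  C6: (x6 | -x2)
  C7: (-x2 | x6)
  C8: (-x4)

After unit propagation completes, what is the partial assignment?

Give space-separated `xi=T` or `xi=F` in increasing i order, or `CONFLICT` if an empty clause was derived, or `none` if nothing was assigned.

Answer: x1=T x3=T x4=F

Derivation:
unit clause [1] forces x1=T; simplify:
  drop -1 from [-1, 3] -> [3]
  satisfied 2 clause(s); 6 remain; assigned so far: [1]
unit clause [3] forces x3=T; simplify:
  satisfied 2 clause(s); 4 remain; assigned so far: [1, 3]
unit clause [-4] forces x4=F; simplify:
  satisfied 1 clause(s); 3 remain; assigned so far: [1, 3, 4]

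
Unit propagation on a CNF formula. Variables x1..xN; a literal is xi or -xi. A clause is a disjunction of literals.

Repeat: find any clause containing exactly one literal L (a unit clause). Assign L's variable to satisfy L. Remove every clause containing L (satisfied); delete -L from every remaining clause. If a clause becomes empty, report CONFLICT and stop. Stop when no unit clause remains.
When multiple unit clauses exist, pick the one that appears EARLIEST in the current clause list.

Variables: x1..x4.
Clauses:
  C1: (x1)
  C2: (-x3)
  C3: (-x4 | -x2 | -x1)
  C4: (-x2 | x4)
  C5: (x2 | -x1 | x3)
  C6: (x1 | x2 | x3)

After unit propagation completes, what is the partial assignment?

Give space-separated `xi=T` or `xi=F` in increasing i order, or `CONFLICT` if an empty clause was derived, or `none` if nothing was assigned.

Answer: CONFLICT

Derivation:
unit clause [1] forces x1=T; simplify:
  drop -1 from [-4, -2, -1] -> [-4, -2]
  drop -1 from [2, -1, 3] -> [2, 3]
  satisfied 2 clause(s); 4 remain; assigned so far: [1]
unit clause [-3] forces x3=F; simplify:
  drop 3 from [2, 3] -> [2]
  satisfied 1 clause(s); 3 remain; assigned so far: [1, 3]
unit clause [2] forces x2=T; simplify:
  drop -2 from [-4, -2] -> [-4]
  drop -2 from [-2, 4] -> [4]
  satisfied 1 clause(s); 2 remain; assigned so far: [1, 2, 3]
unit clause [-4] forces x4=F; simplify:
  drop 4 from [4] -> [] (empty!)
  satisfied 1 clause(s); 1 remain; assigned so far: [1, 2, 3, 4]
CONFLICT (empty clause)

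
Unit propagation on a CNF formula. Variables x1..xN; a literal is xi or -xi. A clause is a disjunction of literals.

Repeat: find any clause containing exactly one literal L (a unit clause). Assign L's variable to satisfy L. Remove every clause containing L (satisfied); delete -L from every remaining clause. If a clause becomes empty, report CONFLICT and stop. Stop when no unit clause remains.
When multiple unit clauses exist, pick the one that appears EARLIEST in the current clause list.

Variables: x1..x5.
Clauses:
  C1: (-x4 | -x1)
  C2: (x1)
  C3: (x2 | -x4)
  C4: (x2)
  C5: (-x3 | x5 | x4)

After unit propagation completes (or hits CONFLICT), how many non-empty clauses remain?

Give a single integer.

unit clause [1] forces x1=T; simplify:
  drop -1 from [-4, -1] -> [-4]
  satisfied 1 clause(s); 4 remain; assigned so far: [1]
unit clause [-4] forces x4=F; simplify:
  drop 4 from [-3, 5, 4] -> [-3, 5]
  satisfied 2 clause(s); 2 remain; assigned so far: [1, 4]
unit clause [2] forces x2=T; simplify:
  satisfied 1 clause(s); 1 remain; assigned so far: [1, 2, 4]

Answer: 1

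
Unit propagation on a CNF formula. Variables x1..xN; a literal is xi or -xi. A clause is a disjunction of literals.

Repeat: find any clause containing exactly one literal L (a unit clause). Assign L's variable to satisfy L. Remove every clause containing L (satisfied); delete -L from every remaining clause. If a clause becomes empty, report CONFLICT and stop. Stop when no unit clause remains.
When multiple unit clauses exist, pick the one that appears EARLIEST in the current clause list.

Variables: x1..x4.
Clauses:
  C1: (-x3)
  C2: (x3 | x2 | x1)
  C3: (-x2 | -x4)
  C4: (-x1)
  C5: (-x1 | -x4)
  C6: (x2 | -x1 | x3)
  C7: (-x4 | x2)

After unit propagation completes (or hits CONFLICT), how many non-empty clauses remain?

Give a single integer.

unit clause [-3] forces x3=F; simplify:
  drop 3 from [3, 2, 1] -> [2, 1]
  drop 3 from [2, -1, 3] -> [2, -1]
  satisfied 1 clause(s); 6 remain; assigned so far: [3]
unit clause [-1] forces x1=F; simplify:
  drop 1 from [2, 1] -> [2]
  satisfied 3 clause(s); 3 remain; assigned so far: [1, 3]
unit clause [2] forces x2=T; simplify:
  drop -2 from [-2, -4] -> [-4]
  satisfied 2 clause(s); 1 remain; assigned so far: [1, 2, 3]
unit clause [-4] forces x4=F; simplify:
  satisfied 1 clause(s); 0 remain; assigned so far: [1, 2, 3, 4]

Answer: 0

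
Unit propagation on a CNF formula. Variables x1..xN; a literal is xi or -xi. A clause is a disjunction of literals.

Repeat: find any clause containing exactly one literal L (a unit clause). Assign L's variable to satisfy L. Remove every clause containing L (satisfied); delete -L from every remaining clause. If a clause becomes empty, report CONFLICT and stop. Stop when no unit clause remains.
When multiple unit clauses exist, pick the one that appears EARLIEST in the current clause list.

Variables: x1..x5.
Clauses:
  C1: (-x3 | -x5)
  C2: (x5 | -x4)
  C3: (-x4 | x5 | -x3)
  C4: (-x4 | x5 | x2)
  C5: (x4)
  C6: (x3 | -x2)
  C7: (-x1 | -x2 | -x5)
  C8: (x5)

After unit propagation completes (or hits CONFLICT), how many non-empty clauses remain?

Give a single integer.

unit clause [4] forces x4=T; simplify:
  drop -4 from [5, -4] -> [5]
  drop -4 from [-4, 5, -3] -> [5, -3]
  drop -4 from [-4, 5, 2] -> [5, 2]
  satisfied 1 clause(s); 7 remain; assigned so far: [4]
unit clause [5] forces x5=T; simplify:
  drop -5 from [-3, -5] -> [-3]
  drop -5 from [-1, -2, -5] -> [-1, -2]
  satisfied 4 clause(s); 3 remain; assigned so far: [4, 5]
unit clause [-3] forces x3=F; simplify:
  drop 3 from [3, -2] -> [-2]
  satisfied 1 clause(s); 2 remain; assigned so far: [3, 4, 5]
unit clause [-2] forces x2=F; simplify:
  satisfied 2 clause(s); 0 remain; assigned so far: [2, 3, 4, 5]

Answer: 0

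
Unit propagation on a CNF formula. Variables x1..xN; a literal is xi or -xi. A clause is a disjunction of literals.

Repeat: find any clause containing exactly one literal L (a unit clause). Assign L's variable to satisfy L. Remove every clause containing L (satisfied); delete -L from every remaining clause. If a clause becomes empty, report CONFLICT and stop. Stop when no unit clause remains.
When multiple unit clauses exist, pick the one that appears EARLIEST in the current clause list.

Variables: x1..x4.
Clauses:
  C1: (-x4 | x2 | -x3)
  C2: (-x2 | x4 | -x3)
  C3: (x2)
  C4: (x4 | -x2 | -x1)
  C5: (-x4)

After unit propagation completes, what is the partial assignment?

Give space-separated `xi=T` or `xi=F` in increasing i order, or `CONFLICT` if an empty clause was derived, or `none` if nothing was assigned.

unit clause [2] forces x2=T; simplify:
  drop -2 from [-2, 4, -3] -> [4, -3]
  drop -2 from [4, -2, -1] -> [4, -1]
  satisfied 2 clause(s); 3 remain; assigned so far: [2]
unit clause [-4] forces x4=F; simplify:
  drop 4 from [4, -3] -> [-3]
  drop 4 from [4, -1] -> [-1]
  satisfied 1 clause(s); 2 remain; assigned so far: [2, 4]
unit clause [-3] forces x3=F; simplify:
  satisfied 1 clause(s); 1 remain; assigned so far: [2, 3, 4]
unit clause [-1] forces x1=F; simplify:
  satisfied 1 clause(s); 0 remain; assigned so far: [1, 2, 3, 4]

Answer: x1=F x2=T x3=F x4=F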